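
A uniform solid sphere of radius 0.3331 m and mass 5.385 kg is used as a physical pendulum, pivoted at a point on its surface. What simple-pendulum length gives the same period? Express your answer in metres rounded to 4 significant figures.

The equivalent simple-pendulum length is L_eq = I/(md), where I is about the pivot and d = 0.33310 m.
I_cm = (2/5)mR² = 0.23900 kg·m², so I = I_cm + md² = 0.23900 + 0.59750 = 0.83649 kg·m².
L_eq = 0.83649/(5.385 × 0.33310) = 0.4663 m.

0.4663 m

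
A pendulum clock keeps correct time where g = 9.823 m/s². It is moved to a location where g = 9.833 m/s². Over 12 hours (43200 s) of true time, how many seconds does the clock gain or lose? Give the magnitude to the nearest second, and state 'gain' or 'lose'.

gain 22 s

The clock's period scales as T ∝ 1/√g, so T'/T = √(9.823/9.833) = 0.999491.
In 43200 s of true time the clock registers 43200/0.999491 = 43222.0 s, so it gains 22 s.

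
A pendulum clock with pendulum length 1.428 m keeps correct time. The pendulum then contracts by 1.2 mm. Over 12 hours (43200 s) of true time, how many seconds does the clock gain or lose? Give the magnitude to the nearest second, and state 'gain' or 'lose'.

T ∝ √L, so T'/T = √(1.42680/1.428) = 0.999580.
In 43200 s of true time the clock registers 43200/0.999580 = 43218.2 s, so it gains 18 s.

gain 18 s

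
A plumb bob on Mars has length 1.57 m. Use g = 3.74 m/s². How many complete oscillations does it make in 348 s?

T = 2π√(L/g) = 2π√(1.57/3.74) = 4.071 s.
Number of complete oscillations = ⌊348/4.071⌋ = ⌊85.48⌋ = 85.

85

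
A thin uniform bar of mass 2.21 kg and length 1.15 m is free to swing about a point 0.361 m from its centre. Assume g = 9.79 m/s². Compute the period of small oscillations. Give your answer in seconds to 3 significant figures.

1.64 s

For a physical pendulum T = 2π√(I/(mgd)), with d = 0.3610 m from pivot to centre of mass.
I_cm = mL²/12 = 2.21 × 1.15²/12 = 0.2436 kg·m²; I = I_cm + md² = 0.2436 + 2.21 × 0.3610² = 0.5316 kg·m².
T = 2π√(0.5316/(2.21 × 9.79 × 0.3610)) = 1.64 s.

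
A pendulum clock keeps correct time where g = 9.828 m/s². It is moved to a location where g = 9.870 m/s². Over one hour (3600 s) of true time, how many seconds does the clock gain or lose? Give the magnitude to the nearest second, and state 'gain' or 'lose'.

The clock's period scales as T ∝ 1/√g, so T'/T = √(9.828/9.870) = 0.997870.
In 3600 s of true time the clock registers 3600/0.997870 = 3607.7 s, so it gains 8 s.

gain 8 s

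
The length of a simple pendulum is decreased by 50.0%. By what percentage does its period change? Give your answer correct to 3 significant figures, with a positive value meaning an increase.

T ∝ √L, so T'/T = √(0.5000) = 0.7071.
Percentage change in T = (0.7071 − 1) × 100% = -29.3%.

-29.3%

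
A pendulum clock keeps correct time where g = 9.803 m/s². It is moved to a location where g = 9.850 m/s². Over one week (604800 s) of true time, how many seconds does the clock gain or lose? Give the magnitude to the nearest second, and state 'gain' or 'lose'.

gain 1448 s

The clock's period scales as T ∝ 1/√g, so T'/T = √(9.803/9.850) = 0.997611.
In 604800 s of true time the clock registers 604800/0.997611 = 606248.1 s, so it gains 1448 s.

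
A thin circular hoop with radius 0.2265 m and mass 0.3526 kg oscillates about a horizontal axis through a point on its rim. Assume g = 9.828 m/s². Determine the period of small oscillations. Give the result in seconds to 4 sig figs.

1.349 s

I_cm = mr² = 0.018089 kg·m². The pivot is at distance d = 0.2265 m from the centre of mass.
By the parallel-axis theorem, I = I_cm + md² = 0.018089 + 0.018089 = 0.036178 kg·m².
T = 2π√(I/(mgd)) = 2π√(0.036178/(0.3526 × 9.828 × 0.2265)) = 1.349 s.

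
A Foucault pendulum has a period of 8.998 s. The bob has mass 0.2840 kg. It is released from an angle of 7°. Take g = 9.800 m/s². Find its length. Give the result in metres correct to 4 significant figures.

20.10 m

From T = 2π√(L/g), L = gT²/(4π²) = 9.800 × 8.9980²/(4π²) = 20.10 m.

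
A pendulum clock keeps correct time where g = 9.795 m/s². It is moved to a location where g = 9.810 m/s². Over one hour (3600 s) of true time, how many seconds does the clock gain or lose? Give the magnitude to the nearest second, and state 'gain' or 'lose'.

gain 3 s

The clock's period scales as T ∝ 1/√g, so T'/T = √(9.795/9.810) = 0.999235.
In 3600 s of true time the clock registers 3600/0.999235 = 3602.8 s, so it gains 3 s.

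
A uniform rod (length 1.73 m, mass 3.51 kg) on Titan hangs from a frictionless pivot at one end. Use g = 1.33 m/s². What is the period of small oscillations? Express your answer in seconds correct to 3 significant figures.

5.85 s

For a physical pendulum T = 2π√(I/(mgd)), with d = 0.8650 m from pivot to centre of mass.
I_cm = mL²/12 = 3.51 × 1.73²/12 = 0.8754 kg·m²; I = I_cm + md² = 0.8754 + 3.51 × 0.8650² = 3.502 kg·m².
T = 2π√(3.502/(3.51 × 1.33 × 0.8650)) = 5.85 s.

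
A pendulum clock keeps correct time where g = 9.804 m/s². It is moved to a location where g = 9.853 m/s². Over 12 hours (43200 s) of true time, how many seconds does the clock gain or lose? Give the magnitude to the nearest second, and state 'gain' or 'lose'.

The clock's period scales as T ∝ 1/√g, so T'/T = √(9.804/9.853) = 0.997510.
In 43200 s of true time the clock registers 43200/0.997510 = 43307.8 s, so it gains 108 s.

gain 108 s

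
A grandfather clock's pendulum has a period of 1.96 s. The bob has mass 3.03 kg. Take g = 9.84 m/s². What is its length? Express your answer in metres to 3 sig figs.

0.958 m

From T = 2π√(L/g), L = gT²/(4π²) = 9.84 × 1.960²/(4π²) = 0.958 m.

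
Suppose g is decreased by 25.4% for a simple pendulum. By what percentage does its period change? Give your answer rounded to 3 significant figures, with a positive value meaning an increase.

15.8%

T ∝ 1/√g, so T'/T = 1/√(0.7460) = 1.158.
Percentage change in T = (1.158 − 1) × 100% = 15.8%.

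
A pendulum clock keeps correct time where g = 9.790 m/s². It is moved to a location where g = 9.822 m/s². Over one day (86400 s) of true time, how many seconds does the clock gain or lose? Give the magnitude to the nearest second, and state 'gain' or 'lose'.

The clock's period scales as T ∝ 1/√g, so T'/T = √(9.790/9.822) = 0.998370.
In 86400 s of true time the clock registers 86400/0.998370 = 86541.1 s, so it gains 141 s.

gain 141 s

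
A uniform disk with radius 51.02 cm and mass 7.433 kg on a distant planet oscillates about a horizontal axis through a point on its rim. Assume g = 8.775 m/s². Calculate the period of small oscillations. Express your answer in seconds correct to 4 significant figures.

I_cm = ½mr² = 0.96742 kg·m². The pivot is at distance d = 0.5102 m from the centre of mass.
By the parallel-axis theorem, I = I_cm + md² = 0.96742 + 1.9348 = 2.9023 kg·m².
T = 2π√(I/(mgd)) = 2π√(2.9023/(7.433 × 8.775 × 0.5102)) = 1.856 s.

1.856 s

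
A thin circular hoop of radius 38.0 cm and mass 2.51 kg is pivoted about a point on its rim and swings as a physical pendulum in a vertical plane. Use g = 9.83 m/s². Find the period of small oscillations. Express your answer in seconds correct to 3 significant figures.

I_cm = mr² = 0.3624 kg·m². The pivot is at distance d = 0.380 m from the centre of mass.
By the parallel-axis theorem, I = I_cm + md² = 0.3624 + 0.3624 = 0.7249 kg·m².
T = 2π√(I/(mgd)) = 2π√(0.7249/(2.51 × 9.83 × 0.380)) = 1.75 s.

1.75 s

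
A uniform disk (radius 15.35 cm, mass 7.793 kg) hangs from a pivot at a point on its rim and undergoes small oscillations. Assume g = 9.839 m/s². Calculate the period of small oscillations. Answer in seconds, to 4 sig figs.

0.9612 s

I_cm = ½mr² = 0.091810 kg·m². The pivot is at distance d = 0.1535 m from the centre of mass.
By the parallel-axis theorem, I = I_cm + md² = 0.091810 + 0.18362 = 0.27543 kg·m².
T = 2π√(I/(mgd)) = 2π√(0.27543/(7.793 × 9.839 × 0.1535)) = 0.9612 s.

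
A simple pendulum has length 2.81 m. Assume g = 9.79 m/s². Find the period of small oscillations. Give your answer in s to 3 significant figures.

T = 2π√(L/g) = 2π√(2.81/9.79) = 2π × 0.5357 = 3.37 s.

3.37 s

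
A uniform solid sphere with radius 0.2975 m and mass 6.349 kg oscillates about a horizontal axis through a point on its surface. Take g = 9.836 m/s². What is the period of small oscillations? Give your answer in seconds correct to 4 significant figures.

I_cm = (2/5)mr² = 0.22477 kg·m². The pivot is at distance d = 0.2975 m from the centre of mass.
By the parallel-axis theorem, I = I_cm + md² = 0.22477 + 0.56193 = 0.78670 kg·m².
T = 2π√(I/(mgd)) = 2π√(0.78670/(6.349 × 9.836 × 0.2975)) = 1.293 s.

1.293 s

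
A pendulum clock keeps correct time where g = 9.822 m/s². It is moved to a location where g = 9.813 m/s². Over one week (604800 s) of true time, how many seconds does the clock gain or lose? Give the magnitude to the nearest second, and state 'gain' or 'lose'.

lose 277 s

The clock's period scales as T ∝ 1/√g, so T'/T = √(9.822/9.813) = 1.00046.
In 604800 s of true time the clock registers 604800/1.00046 = 604522.8 s, so it loses 277 s.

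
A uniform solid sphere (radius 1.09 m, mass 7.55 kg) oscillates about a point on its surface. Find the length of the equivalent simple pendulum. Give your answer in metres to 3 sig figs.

1.53 m

The equivalent simple-pendulum length is L_eq = I/(md), where I is about the pivot and d = 1.090 m.
I_cm = (2/5)mR² = 3.588 kg·m², so I = I_cm + md² = 3.588 + 8.970 = 12.56 kg·m².
L_eq = 12.56/(7.55 × 1.090) = 1.53 m.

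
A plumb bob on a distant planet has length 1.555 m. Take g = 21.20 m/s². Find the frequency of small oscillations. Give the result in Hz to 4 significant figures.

0.5877 Hz

T = 2π√(L/g) = 2π√(1.555/21.20) = 1.7017 s, so f = 1/T = 0.5877 Hz.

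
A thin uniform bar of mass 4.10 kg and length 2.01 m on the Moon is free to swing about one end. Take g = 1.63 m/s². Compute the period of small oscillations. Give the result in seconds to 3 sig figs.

For a physical pendulum T = 2π√(I/(mgd)), with d = 1.005 m from pivot to centre of mass.
I_cm = mL²/12 = 4.10 × 2.01²/12 = 1.380 kg·m²; I = I_cm + md² = 1.380 + 4.10 × 1.005² = 5.521 kg·m².
T = 2π√(5.521/(4.10 × 1.63 × 1.005)) = 5.70 s.

5.70 s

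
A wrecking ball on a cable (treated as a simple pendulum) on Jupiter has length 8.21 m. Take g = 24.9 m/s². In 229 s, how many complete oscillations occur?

T = 2π√(L/g) = 2π√(8.21/24.9) = 3.608 s.
Number of complete oscillations = ⌊229/3.608⌋ = ⌊63.47⌋ = 63.

63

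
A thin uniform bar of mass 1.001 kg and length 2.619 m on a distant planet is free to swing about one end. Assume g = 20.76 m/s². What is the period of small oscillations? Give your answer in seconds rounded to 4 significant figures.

For a physical pendulum T = 2π√(I/(mgd)), with d = 1.3095 m from pivot to centre of mass.
I_cm = mL²/12 = 1.001 × 2.619²/12 = 0.57217 kg·m²; I = I_cm + md² = 0.57217 + 1.001 × 1.3095² = 2.2887 kg·m².
T = 2π√(2.2887/(1.001 × 20.76 × 1.3095)) = 1.822 s.

1.822 s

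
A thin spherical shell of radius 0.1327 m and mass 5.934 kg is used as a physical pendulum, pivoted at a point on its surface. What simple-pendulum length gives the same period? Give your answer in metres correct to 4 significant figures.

0.2212 m

The equivalent simple-pendulum length is L_eq = I/(md), where I is about the pivot and d = 0.13270 m.
I_cm = (2/3)mR² = 0.069662 kg·m², so I = I_cm + md² = 0.069662 + 0.10449 = 0.17416 kg·m².
L_eq = 0.17416/(5.934 × 0.13270) = 0.2212 m.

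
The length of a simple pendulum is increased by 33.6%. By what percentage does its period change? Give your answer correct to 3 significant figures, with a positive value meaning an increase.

T ∝ √L, so T'/T = √(1.336) = 1.156.
Percentage change in T = (1.156 − 1) × 100% = 15.6%.

15.6%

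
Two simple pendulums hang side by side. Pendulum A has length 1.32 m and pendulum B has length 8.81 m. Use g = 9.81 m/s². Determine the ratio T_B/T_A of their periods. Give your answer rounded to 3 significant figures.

2.58

T ∝ √L, so T_B/T_A = √(L_B/L_A) = √(8.81/1.32) = 2.58.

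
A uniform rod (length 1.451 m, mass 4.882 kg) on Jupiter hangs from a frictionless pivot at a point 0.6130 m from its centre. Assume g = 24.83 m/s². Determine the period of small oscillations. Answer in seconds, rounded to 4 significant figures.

For a physical pendulum T = 2π√(I/(mgd)), with d = 0.61300 m from pivot to centre of mass.
I_cm = mL²/12 = 4.882 × 1.451²/12 = 0.85655 kg·m²; I = I_cm + md² = 0.85655 + 4.882 × 0.61300² = 2.6911 kg·m².
T = 2π√(2.6911/(4.882 × 24.83 × 0.61300)) = 1.196 s.

1.196 s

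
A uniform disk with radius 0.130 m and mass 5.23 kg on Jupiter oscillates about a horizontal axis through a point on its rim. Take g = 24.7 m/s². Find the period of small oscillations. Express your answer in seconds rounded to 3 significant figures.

0.558 s

I_cm = ½mr² = 0.04419 kg·m². The pivot is at distance d = 0.130 m from the centre of mass.
By the parallel-axis theorem, I = I_cm + md² = 0.04419 + 0.08839 = 0.1326 kg·m².
T = 2π√(I/(mgd)) = 2π√(0.1326/(5.23 × 24.7 × 0.130)) = 0.558 s.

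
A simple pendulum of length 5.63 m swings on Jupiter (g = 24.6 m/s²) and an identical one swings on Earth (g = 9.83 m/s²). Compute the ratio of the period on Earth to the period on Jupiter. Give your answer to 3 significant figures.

1.58

T ∝ 1/√g, so T₂/T₁ = √(g₁/g₂) = √(24.6/9.83) = 1.58.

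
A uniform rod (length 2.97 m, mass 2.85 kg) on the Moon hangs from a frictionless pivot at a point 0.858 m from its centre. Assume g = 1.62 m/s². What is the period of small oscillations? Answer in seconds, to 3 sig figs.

For a physical pendulum T = 2π√(I/(mgd)), with d = 0.8580 m from pivot to centre of mass.
I_cm = mL²/12 = 2.85 × 2.97²/12 = 2.095 kg·m²; I = I_cm + md² = 2.095 + 2.85 × 0.8580² = 4.193 kg·m².
T = 2π√(4.193/(2.85 × 1.62 × 0.8580)) = 6.46 s.

6.46 s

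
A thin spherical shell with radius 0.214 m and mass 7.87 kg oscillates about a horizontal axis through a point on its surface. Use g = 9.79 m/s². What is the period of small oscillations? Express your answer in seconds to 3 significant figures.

1.20 s

I_cm = (2/3)mr² = 0.2403 kg·m². The pivot is at distance d = 0.214 m from the centre of mass.
By the parallel-axis theorem, I = I_cm + md² = 0.2403 + 0.3604 = 0.6007 kg·m².
T = 2π√(I/(mgd)) = 2π√(0.6007/(7.87 × 9.79 × 0.214)) = 1.20 s.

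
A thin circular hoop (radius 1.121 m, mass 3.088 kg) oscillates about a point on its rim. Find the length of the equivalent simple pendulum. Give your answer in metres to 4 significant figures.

The equivalent simple-pendulum length is L_eq = I/(md), where I is about the pivot and d = 1.1210 m.
I_cm = mR² = 3.8805 kg·m², so I = I_cm + md² = 3.8805 + 3.8805 = 7.7610 kg·m².
L_eq = 7.7610/(3.088 × 1.1210) = 2.242 m.

2.242 m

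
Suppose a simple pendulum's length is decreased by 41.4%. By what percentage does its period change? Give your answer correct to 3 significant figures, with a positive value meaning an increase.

T ∝ √L, so T'/T = √(0.5860) = 0.7655.
Percentage change in T = (0.7655 − 1) × 100% = -23.4%.

-23.4%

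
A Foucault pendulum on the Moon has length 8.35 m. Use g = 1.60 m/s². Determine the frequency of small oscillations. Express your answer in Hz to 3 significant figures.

0.0697 Hz

T = 2π√(L/g) = 2π√(8.35/1.60) = 14.35 s, so f = 1/T = 0.0697 Hz.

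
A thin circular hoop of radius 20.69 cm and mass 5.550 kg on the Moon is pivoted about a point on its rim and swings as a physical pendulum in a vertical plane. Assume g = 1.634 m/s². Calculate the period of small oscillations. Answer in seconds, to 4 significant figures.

3.162 s

I_cm = mr² = 0.23758 kg·m². The pivot is at distance d = 0.2069 m from the centre of mass.
By the parallel-axis theorem, I = I_cm + md² = 0.23758 + 0.23758 = 0.47516 kg·m².
T = 2π√(I/(mgd)) = 2π√(0.47516/(5.550 × 1.634 × 0.2069)) = 3.162 s.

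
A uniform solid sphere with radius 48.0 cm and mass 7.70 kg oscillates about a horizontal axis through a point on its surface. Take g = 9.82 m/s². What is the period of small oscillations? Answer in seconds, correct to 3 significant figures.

1.64 s

I_cm = (2/5)mr² = 0.7096 kg·m². The pivot is at distance d = 0.480 m from the centre of mass.
By the parallel-axis theorem, I = I_cm + md² = 0.7096 + 1.774 = 2.484 kg·m².
T = 2π√(I/(mgd)) = 2π√(2.484/(7.70 × 9.82 × 0.480)) = 1.64 s.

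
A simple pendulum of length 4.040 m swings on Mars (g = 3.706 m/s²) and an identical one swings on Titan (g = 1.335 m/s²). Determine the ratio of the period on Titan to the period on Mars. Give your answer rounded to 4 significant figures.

1.666

T ∝ 1/√g, so T₂/T₁ = √(g₁/g₂) = √(3.706/1.335) = 1.666.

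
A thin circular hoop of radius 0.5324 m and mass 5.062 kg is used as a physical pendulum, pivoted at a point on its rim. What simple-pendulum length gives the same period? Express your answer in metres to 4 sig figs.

1.065 m

The equivalent simple-pendulum length is L_eq = I/(md), where I is about the pivot and d = 0.53240 m.
I_cm = mR² = 1.4348 kg·m², so I = I_cm + md² = 1.4348 + 1.4348 = 2.8696 kg·m².
L_eq = 2.8696/(5.062 × 0.53240) = 1.065 m.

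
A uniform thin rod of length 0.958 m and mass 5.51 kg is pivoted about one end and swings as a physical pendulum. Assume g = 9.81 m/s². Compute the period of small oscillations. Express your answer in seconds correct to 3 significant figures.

1.60 s

For a physical pendulum T = 2π√(I/(mgd)), with d = 0.4790 m from pivot to centre of mass.
I_cm = mL²/12 = 5.51 × 0.958²/12 = 0.4214 kg·m²; I = I_cm + md² = 0.4214 + 5.51 × 0.4790² = 1.686 kg·m².
T = 2π√(1.686/(5.51 × 9.81 × 0.4790)) = 1.60 s.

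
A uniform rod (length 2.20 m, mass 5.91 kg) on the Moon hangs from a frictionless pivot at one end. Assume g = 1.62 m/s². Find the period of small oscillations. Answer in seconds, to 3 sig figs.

5.98 s

For a physical pendulum T = 2π√(I/(mgd)), with d = 1.100 m from pivot to centre of mass.
I_cm = mL²/12 = 5.91 × 2.20²/12 = 2.384 kg·m²; I = I_cm + md² = 2.384 + 5.91 × 1.100² = 9.535 kg·m².
T = 2π√(9.535/(5.91 × 1.62 × 1.100)) = 5.98 s.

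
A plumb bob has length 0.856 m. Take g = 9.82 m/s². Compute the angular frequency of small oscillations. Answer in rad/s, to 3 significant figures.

ω = √(g/L) = √(9.82/0.856) = 3.39 rad/s.

3.39 rad/s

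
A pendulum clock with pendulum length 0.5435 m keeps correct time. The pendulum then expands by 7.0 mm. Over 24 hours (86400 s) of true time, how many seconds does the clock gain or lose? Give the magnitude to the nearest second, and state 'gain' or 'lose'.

T ∝ √L, so T'/T = √(0.55050/0.5435) = 1.00642.
In 86400 s of true time the clock registers 86400/1.00642 = 85848.9 s, so it loses 551 s.

lose 551 s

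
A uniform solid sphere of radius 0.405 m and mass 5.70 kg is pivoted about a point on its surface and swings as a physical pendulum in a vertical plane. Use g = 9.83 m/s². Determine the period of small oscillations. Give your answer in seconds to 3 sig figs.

I_cm = (2/5)mr² = 0.3740 kg·m². The pivot is at distance d = 0.405 m from the centre of mass.
By the parallel-axis theorem, I = I_cm + md² = 0.3740 + 0.9349 = 1.309 kg·m².
T = 2π√(I/(mgd)) = 2π√(1.309/(5.70 × 9.83 × 0.405)) = 1.51 s.

1.51 s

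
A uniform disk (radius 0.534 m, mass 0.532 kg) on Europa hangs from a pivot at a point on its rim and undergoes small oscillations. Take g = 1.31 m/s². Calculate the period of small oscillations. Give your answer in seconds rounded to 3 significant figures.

I_cm = ½mr² = 0.07585 kg·m². The pivot is at distance d = 0.534 m from the centre of mass.
By the parallel-axis theorem, I = I_cm + md² = 0.07585 + 0.1517 = 0.2276 kg·m².
T = 2π√(I/(mgd)) = 2π√(0.2276/(0.532 × 1.31 × 0.534)) = 4.91 s.

4.91 s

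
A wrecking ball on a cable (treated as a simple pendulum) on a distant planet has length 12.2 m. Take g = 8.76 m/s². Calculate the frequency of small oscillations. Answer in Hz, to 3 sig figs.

0.135 Hz

T = 2π√(L/g) = 2π√(12.2/8.76) = 7.415 s, so f = 1/T = 0.135 Hz.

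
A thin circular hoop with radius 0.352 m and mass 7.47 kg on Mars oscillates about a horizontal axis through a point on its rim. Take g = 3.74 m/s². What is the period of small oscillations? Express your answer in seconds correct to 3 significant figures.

2.73 s

I_cm = mr² = 0.9256 kg·m². The pivot is at distance d = 0.352 m from the centre of mass.
By the parallel-axis theorem, I = I_cm + md² = 0.9256 + 0.9256 = 1.851 kg·m².
T = 2π√(I/(mgd)) = 2π√(1.851/(7.47 × 3.74 × 0.352)) = 2.73 s.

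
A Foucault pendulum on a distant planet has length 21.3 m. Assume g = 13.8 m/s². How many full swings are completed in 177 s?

T = 2π√(L/g) = 2π√(21.3/13.8) = 7.806 s.
Number of complete oscillations = ⌊177/7.806⌋ = ⌊22.67⌋ = 22.

22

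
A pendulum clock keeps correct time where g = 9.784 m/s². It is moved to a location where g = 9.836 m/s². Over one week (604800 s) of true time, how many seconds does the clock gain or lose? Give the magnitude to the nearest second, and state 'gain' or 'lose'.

The clock's period scales as T ∝ 1/√g, so T'/T = √(9.784/9.836) = 0.997353.
In 604800 s of true time the clock registers 604800/0.997353 = 606405.1 s, so it gains 1605 s.

gain 1605 s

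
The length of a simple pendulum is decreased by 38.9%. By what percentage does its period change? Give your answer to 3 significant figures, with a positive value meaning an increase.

-21.8%

T ∝ √L, so T'/T = √(0.6110) = 0.7817.
Percentage change in T = (0.7817 − 1) × 100% = -21.8%.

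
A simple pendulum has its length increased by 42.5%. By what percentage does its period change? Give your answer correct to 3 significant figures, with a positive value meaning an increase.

19.4%

T ∝ √L, so T'/T = √(1.425) = 1.194.
Percentage change in T = (1.194 − 1) × 100% = 19.4%.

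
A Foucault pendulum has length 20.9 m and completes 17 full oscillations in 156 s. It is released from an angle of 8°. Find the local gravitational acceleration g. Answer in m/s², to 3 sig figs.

T = 156/17 = 9.176 s.
From T = 2π√(L/g), g = 4π²L/T² = 4π² × 20.9/9.176² = 9.80 m/s².

9.80 m/s²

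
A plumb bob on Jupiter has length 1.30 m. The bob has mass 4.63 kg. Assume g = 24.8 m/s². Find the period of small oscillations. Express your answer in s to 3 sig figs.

1.44 s

T = 2π√(L/g) = 2π√(1.30/24.8) = 2π × 0.2290 = 1.44 s.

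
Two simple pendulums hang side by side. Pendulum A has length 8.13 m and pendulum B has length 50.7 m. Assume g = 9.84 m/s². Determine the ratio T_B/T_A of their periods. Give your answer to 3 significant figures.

T ∝ √L, so T_B/T_A = √(L_B/L_A) = √(50.7/8.13) = 2.50.

2.50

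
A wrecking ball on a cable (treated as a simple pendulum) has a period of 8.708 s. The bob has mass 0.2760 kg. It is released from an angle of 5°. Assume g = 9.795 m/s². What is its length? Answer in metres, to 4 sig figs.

From T = 2π√(L/g), L = gT²/(4π²) = 9.795 × 8.7080²/(4π²) = 18.81 m.

18.81 m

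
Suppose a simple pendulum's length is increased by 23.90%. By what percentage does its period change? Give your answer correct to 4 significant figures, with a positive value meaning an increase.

11.31%

T ∝ √L, so T'/T = √(1.2390) = 1.1131.
Percentage change in T = (1.1131 − 1) × 100% = 11.31%.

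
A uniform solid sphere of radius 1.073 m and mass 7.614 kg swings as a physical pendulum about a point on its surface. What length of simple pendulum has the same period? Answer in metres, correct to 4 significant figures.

1.502 m

The equivalent simple-pendulum length is L_eq = I/(md), where I is about the pivot and d = 1.0730 m.
I_cm = (2/5)mR² = 3.5065 kg·m², so I = I_cm + md² = 3.5065 + 8.7662 = 12.273 kg·m².
L_eq = 12.273/(7.614 × 1.0730) = 1.502 m.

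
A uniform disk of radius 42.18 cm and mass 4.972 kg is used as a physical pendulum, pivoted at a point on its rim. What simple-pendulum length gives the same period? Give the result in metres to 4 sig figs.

0.6327 m

The equivalent simple-pendulum length is L_eq = I/(md), where I is about the pivot and d = 0.42180 m.
I_cm = ½mR² = 0.44230 kg·m², so I = I_cm + md² = 0.44230 + 0.88459 = 1.3269 kg·m².
L_eq = 1.3269/(4.972 × 0.42180) = 0.6327 m.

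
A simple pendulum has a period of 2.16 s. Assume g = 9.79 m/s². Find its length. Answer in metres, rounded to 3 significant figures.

1.16 m

From T = 2π√(L/g), L = gT²/(4π²) = 9.79 × 2.160²/(4π²) = 1.16 m.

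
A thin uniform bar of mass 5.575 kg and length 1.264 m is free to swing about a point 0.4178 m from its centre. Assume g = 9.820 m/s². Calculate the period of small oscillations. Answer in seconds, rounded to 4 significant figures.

For a physical pendulum T = 2π√(I/(mgd)), with d = 0.41780 m from pivot to centre of mass.
I_cm = mL²/12 = 5.575 × 1.264²/12 = 0.74226 kg·m²; I = I_cm + md² = 0.74226 + 5.575 × 0.41780² = 1.7154 kg·m².
T = 2π√(1.7154/(5.575 × 9.820 × 0.41780)) = 1.721 s.

1.721 s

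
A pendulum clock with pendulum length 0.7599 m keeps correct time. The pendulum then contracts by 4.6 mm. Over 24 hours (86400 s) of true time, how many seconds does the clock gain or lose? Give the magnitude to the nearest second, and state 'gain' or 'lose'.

gain 263 s

T ∝ √L, so T'/T = √(0.75530/0.7599) = 0.996969.
In 86400 s of true time the clock registers 86400/0.996969 = 86662.7 s, so it gains 263 s.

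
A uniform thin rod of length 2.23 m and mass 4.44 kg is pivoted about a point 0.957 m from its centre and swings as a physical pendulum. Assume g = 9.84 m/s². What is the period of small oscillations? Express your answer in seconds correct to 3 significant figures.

2.36 s

For a physical pendulum T = 2π√(I/(mgd)), with d = 0.9570 m from pivot to centre of mass.
I_cm = mL²/12 = 4.44 × 2.23²/12 = 1.840 kg·m²; I = I_cm + md² = 1.840 + 4.44 × 0.9570² = 5.906 kg·m².
T = 2π√(5.906/(4.44 × 9.84 × 0.9570)) = 2.36 s.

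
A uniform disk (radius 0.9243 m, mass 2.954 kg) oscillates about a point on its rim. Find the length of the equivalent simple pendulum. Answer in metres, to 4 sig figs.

1.386 m

The equivalent simple-pendulum length is L_eq = I/(md), where I is about the pivot and d = 0.92430 m.
I_cm = ½mR² = 1.2618 kg·m², so I = I_cm + md² = 1.2618 + 2.5237 = 3.7855 kg·m².
L_eq = 3.7855/(2.954 × 0.92430) = 1.386 m.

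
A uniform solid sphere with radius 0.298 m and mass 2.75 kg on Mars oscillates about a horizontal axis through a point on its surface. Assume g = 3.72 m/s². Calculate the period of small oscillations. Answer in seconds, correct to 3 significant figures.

2.10 s

I_cm = (2/5)mr² = 0.09768 kg·m². The pivot is at distance d = 0.298 m from the centre of mass.
By the parallel-axis theorem, I = I_cm + md² = 0.09768 + 0.2442 = 0.3419 kg·m².
T = 2π√(I/(mgd)) = 2π√(0.3419/(2.75 × 3.72 × 0.298)) = 2.10 s.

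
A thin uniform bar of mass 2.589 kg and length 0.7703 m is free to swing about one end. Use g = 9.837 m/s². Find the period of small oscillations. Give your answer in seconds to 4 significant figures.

For a physical pendulum T = 2π√(I/(mgd)), with d = 0.38515 m from pivot to centre of mass.
I_cm = mL²/12 = 2.589 × 0.7703²/12 = 0.12802 kg·m²; I = I_cm + md² = 0.12802 + 2.589 × 0.38515² = 0.51207 kg·m².
T = 2π√(0.51207/(2.589 × 9.837 × 0.38515)) = 1.436 s.

1.436 s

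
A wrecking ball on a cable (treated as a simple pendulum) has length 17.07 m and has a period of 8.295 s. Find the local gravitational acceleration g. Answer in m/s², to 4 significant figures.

From T = 2π√(L/g), g = 4π²L/T² = 4π² × 17.07/8.2950² = 9.794 m/s².

9.794 m/s²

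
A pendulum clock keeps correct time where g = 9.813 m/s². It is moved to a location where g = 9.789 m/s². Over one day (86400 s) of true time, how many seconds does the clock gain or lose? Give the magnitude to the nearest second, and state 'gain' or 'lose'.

The clock's period scales as T ∝ 1/√g, so T'/T = √(9.813/9.789) = 1.00123.
In 86400 s of true time the clock registers 86400/1.00123 = 86294.3 s, so it loses 106 s.

lose 106 s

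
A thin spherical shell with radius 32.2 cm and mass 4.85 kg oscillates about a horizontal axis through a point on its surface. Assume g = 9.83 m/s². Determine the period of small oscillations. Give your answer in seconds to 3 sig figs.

I_cm = (2/3)mr² = 0.3352 kg·m². The pivot is at distance d = 0.322 m from the centre of mass.
By the parallel-axis theorem, I = I_cm + md² = 0.3352 + 0.5029 = 0.8381 kg·m².
T = 2π√(I/(mgd)) = 2π√(0.8381/(4.85 × 9.83 × 0.322)) = 1.47 s.

1.47 s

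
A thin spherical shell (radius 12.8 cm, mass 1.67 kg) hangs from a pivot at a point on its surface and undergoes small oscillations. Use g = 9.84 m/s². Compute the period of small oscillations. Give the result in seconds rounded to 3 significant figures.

I_cm = (2/3)mr² = 0.01824 kg·m². The pivot is at distance d = 0.128 m from the centre of mass.
By the parallel-axis theorem, I = I_cm + md² = 0.01824 + 0.02736 = 0.04560 kg·m².
T = 2π√(I/(mgd)) = 2π√(0.04560/(1.67 × 9.84 × 0.128)) = 0.925 s.

0.925 s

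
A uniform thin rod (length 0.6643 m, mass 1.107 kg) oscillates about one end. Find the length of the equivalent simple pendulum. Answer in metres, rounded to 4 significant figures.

The equivalent simple-pendulum length is L_eq = I/(md), where I is about the pivot and d = 0.33215 m.
I_cm = (1/12)mL² = 0.040709 kg·m², so I = I_cm + md² = 0.040709 + 0.12213 = 0.16284 kg·m².
L_eq = 0.16284/(1.107 × 0.33215) = 0.4429 m.

0.4429 m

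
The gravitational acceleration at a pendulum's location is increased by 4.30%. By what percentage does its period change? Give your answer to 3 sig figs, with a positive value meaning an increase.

T ∝ 1/√g, so T'/T = 1/√(1.043) = 0.9792.
Percentage change in T = (0.9792 − 1) × 100% = -2.08%.

-2.08%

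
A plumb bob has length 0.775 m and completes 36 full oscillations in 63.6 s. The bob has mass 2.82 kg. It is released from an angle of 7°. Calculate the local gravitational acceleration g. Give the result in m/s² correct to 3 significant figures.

T = 63.6/36 = 1.767 s.
From T = 2π√(L/g), g = 4π²L/T² = 4π² × 0.775/1.767² = 9.80 m/s².

9.80 m/s²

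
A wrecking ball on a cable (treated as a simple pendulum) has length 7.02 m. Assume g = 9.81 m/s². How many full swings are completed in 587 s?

110

T = 2π√(L/g) = 2π√(7.02/9.81) = 5.315 s.
Number of complete oscillations = ⌊587/5.315⌋ = ⌊110.4⌋ = 110.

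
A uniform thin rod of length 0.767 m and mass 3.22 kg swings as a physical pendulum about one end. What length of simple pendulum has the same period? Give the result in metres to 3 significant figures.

0.511 m

The equivalent simple-pendulum length is L_eq = I/(md), where I is about the pivot and d = 0.3835 m.
I_cm = (1/12)mL² = 0.1579 kg·m², so I = I_cm + md² = 0.1579 + 0.4736 = 0.6314 kg·m².
L_eq = 0.6314/(3.22 × 0.3835) = 0.511 m.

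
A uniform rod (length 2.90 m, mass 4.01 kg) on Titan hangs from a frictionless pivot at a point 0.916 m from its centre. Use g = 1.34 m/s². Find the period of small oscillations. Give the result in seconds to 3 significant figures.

For a physical pendulum T = 2π√(I/(mgd)), with d = 0.9160 m from pivot to centre of mass.
I_cm = mL²/12 = 4.01 × 2.90²/12 = 2.810 kg·m²; I = I_cm + md² = 2.810 + 4.01 × 0.9160² = 6.175 kg·m².
T = 2π√(6.175/(4.01 × 1.34 × 0.9160)) = 7.04 s.

7.04 s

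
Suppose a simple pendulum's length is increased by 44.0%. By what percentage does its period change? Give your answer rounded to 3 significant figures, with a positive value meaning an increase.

20.0%

T ∝ √L, so T'/T = √(1.440) = 1.200.
Percentage change in T = (1.200 − 1) × 100% = 20.0%.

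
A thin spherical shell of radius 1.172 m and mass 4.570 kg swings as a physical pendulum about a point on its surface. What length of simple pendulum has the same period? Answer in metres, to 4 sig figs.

1.953 m

The equivalent simple-pendulum length is L_eq = I/(md), where I is about the pivot and d = 1.1720 m.
I_cm = (2/3)mR² = 4.1849 kg·m², so I = I_cm + md² = 4.1849 + 6.2773 = 10.462 kg·m².
L_eq = 10.462/(4.570 × 1.1720) = 1.953 m.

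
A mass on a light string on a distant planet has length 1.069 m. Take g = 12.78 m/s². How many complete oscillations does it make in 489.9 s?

269

T = 2π√(L/g) = 2π√(1.069/12.78) = 1.8172 s.
Number of complete oscillations = ⌊489.9/1.8172⌋ = ⌊269.59⌋ = 269.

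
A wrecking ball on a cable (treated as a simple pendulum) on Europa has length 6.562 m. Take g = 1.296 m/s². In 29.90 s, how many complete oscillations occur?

T = 2π√(L/g) = 2π√(6.562/1.296) = 14.138 s.
Number of complete oscillations = ⌊29.90/14.138⌋ = ⌊2.1148⌋ = 2.

2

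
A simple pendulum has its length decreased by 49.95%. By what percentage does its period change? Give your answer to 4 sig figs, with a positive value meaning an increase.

T ∝ √L, so T'/T = √(0.50050) = 0.70746.
Percentage change in T = (0.70746 − 1) × 100% = -29.25%.

-29.25%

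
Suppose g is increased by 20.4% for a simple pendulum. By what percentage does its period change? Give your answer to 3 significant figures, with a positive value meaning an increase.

T ∝ 1/√g, so T'/T = 1/√(1.204) = 0.9114.
Percentage change in T = (0.9114 − 1) × 100% = -8.86%.

-8.86%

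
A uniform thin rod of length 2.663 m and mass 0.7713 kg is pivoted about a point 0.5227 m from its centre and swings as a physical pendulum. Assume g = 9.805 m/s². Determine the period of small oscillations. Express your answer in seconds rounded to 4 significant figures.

2.580 s

For a physical pendulum T = 2π√(I/(mgd)), with d = 0.52270 m from pivot to centre of mass.
I_cm = mL²/12 = 0.7713 × 2.663²/12 = 0.45581 kg·m²; I = I_cm + md² = 0.45581 + 0.7713 × 0.52270² = 0.66654 kg·m².
T = 2π√(0.66654/(0.7713 × 9.805 × 0.52270)) = 2.580 s.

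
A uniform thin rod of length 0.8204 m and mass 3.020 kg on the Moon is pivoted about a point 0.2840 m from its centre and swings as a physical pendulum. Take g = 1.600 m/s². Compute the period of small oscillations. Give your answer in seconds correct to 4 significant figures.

3.447 s

For a physical pendulum T = 2π√(I/(mgd)), with d = 0.28400 m from pivot to centre of mass.
I_cm = mL²/12 = 3.020 × 0.8204²/12 = 0.16939 kg·m²; I = I_cm + md² = 0.16939 + 3.020 × 0.28400² = 0.41297 kg·m².
T = 2π√(0.41297/(3.020 × 1.600 × 0.28400)) = 3.447 s.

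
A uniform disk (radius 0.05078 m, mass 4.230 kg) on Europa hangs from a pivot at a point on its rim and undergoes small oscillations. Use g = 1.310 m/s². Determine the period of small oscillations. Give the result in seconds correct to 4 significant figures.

I_cm = ½mr² = 0.0054538 kg·m². The pivot is at distance d = 0.05078 m from the centre of mass.
By the parallel-axis theorem, I = I_cm + md² = 0.0054538 + 0.010908 = 0.016361 kg·m².
T = 2π√(I/(mgd)) = 2π√(0.016361/(4.230 × 1.310 × 0.05078)) = 1.515 s.

1.515 s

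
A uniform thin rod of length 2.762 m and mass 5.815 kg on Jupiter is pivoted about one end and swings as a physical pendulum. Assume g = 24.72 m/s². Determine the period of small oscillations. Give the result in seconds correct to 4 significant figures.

For a physical pendulum T = 2π√(I/(mgd)), with d = 1.3810 m from pivot to centre of mass.
I_cm = mL²/12 = 5.815 × 2.762²/12 = 3.6967 kg·m²; I = I_cm + md² = 3.6967 + 5.815 × 1.3810² = 14.787 kg·m².
T = 2π√(14.787/(5.815 × 24.72 × 1.3810)) = 1.715 s.

1.715 s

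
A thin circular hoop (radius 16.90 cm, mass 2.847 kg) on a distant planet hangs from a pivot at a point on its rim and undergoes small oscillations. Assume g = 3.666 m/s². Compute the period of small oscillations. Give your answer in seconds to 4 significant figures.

I_cm = mr² = 0.081313 kg·m². The pivot is at distance d = 0.1690 m from the centre of mass.
By the parallel-axis theorem, I = I_cm + md² = 0.081313 + 0.081313 = 0.16263 kg·m².
T = 2π√(I/(mgd)) = 2π√(0.16263/(2.847 × 3.666 × 0.1690)) = 1.908 s.

1.908 s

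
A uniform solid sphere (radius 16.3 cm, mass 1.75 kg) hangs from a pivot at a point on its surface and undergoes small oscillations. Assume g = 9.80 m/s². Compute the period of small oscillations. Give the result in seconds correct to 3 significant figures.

0.959 s

I_cm = (2/5)mr² = 0.01860 kg·m². The pivot is at distance d = 0.163 m from the centre of mass.
By the parallel-axis theorem, I = I_cm + md² = 0.01860 + 0.04650 = 0.06509 kg·m².
T = 2π√(I/(mgd)) = 2π√(0.06509/(1.75 × 9.80 × 0.163)) = 0.959 s.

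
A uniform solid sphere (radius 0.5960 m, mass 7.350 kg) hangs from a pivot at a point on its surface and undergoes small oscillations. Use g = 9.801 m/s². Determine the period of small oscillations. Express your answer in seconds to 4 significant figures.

1.833 s

I_cm = (2/5)mr² = 1.0443 kg·m². The pivot is at distance d = 0.5960 m from the centre of mass.
By the parallel-axis theorem, I = I_cm + md² = 1.0443 + 2.6108 = 3.6552 kg·m².
T = 2π√(I/(mgd)) = 2π√(3.6552/(7.350 × 9.801 × 0.5960)) = 1.833 s.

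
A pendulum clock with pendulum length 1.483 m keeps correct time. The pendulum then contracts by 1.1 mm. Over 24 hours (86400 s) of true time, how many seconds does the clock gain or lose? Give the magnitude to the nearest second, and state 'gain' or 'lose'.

gain 32 s

T ∝ √L, so T'/T = √(1.48190/1.483) = 0.999629.
In 86400 s of true time the clock registers 86400/0.999629 = 86432.1 s, so it gains 32 s.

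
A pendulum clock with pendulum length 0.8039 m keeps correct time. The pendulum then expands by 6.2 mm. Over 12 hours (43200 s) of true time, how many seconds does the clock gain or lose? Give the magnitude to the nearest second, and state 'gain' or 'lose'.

T ∝ √L, so T'/T = √(0.81010/0.8039) = 1.00385.
In 43200 s of true time the clock registers 43200/1.00385 = 43034.4 s, so it loses 166 s.

lose 166 s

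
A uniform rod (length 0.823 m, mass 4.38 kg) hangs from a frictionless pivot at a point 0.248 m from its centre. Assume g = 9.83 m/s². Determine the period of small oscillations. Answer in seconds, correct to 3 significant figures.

For a physical pendulum T = 2π√(I/(mgd)), with d = 0.2480 m from pivot to centre of mass.
I_cm = mL²/12 = 4.38 × 0.823²/12 = 0.2472 kg·m²; I = I_cm + md² = 0.2472 + 4.38 × 0.2480² = 0.5166 kg·m².
T = 2π√(0.5166/(4.38 × 9.83 × 0.2480)) = 1.38 s.

1.38 s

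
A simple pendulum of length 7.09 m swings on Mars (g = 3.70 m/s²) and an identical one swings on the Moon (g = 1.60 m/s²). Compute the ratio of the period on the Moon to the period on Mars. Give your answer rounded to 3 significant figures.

1.52

T ∝ 1/√g, so T₂/T₁ = √(g₁/g₂) = √(3.70/1.60) = 1.52.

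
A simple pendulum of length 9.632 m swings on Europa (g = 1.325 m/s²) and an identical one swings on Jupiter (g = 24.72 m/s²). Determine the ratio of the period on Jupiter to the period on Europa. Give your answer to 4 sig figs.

0.2315

T ∝ 1/√g, so T₂/T₁ = √(g₁/g₂) = √(1.325/24.72) = 0.2315.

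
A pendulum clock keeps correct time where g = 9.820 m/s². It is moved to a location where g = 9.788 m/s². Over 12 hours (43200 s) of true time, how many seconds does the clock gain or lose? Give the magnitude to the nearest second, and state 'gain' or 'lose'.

The clock's period scales as T ∝ 1/√g, so T'/T = √(9.820/9.788) = 1.00163.
In 43200 s of true time the clock registers 43200/1.00163 = 43129.6 s, so it loses 70 s.

lose 70 s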